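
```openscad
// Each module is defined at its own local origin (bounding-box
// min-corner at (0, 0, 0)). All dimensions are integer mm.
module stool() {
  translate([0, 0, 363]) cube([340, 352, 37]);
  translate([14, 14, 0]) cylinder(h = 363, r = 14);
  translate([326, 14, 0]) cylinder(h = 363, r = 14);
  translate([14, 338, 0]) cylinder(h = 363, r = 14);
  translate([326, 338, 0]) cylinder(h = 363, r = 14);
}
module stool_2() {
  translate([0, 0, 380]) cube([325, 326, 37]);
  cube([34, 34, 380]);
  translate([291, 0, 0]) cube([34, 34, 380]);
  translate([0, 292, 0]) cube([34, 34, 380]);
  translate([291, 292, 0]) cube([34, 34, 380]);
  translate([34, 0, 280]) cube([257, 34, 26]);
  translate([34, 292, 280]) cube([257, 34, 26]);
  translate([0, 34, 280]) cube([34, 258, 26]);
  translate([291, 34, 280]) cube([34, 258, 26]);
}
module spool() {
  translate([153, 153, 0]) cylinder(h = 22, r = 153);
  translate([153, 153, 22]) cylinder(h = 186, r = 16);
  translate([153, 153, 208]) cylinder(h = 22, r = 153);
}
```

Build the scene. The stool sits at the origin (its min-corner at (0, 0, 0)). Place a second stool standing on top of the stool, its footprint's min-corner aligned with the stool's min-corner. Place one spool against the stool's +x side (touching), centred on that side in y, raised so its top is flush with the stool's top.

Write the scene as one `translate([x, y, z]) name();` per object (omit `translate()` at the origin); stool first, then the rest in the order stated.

stool();
translate([0, 0, 400]) stool_2();
translate([340, 23, 170]) spool();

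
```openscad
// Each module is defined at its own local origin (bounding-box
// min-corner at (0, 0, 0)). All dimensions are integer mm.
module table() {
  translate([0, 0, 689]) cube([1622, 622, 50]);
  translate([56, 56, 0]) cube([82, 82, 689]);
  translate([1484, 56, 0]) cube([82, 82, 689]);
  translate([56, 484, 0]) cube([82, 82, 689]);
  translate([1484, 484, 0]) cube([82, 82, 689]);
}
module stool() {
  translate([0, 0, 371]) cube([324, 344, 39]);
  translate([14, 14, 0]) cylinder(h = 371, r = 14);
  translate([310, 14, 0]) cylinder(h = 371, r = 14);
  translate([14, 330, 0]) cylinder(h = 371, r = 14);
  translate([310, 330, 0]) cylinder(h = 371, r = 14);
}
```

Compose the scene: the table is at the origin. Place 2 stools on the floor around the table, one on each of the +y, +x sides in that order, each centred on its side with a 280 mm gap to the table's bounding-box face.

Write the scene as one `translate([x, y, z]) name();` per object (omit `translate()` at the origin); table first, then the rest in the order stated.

table();
translate([649, 902, 0]) stool();
translate([1902, 139, 0]) stool();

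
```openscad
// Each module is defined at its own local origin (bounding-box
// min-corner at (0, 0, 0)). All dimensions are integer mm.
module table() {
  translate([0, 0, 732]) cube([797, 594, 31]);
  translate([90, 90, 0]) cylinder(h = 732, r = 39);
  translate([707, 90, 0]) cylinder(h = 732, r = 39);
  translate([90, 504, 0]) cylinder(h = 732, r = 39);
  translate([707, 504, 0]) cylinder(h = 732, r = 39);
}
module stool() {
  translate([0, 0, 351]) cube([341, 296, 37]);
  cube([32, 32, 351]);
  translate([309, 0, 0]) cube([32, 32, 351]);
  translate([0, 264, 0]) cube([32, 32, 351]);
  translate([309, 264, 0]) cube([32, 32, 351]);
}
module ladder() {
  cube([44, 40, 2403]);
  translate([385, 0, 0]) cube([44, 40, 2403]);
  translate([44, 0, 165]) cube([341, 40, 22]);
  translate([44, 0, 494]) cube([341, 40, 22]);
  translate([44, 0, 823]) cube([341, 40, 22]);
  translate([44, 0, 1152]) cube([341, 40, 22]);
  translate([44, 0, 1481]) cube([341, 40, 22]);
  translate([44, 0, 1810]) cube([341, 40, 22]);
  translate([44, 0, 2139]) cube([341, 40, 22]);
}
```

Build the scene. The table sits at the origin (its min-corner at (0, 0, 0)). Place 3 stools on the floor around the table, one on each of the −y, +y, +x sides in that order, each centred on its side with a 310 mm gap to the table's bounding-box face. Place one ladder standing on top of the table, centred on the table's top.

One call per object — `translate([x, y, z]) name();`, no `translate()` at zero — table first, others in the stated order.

table();
translate([228, -606, 0]) stool();
translate([228, 904, 0]) stool();
translate([1107, 149, 0]) stool();
translate([184, 277, 763]) ladder();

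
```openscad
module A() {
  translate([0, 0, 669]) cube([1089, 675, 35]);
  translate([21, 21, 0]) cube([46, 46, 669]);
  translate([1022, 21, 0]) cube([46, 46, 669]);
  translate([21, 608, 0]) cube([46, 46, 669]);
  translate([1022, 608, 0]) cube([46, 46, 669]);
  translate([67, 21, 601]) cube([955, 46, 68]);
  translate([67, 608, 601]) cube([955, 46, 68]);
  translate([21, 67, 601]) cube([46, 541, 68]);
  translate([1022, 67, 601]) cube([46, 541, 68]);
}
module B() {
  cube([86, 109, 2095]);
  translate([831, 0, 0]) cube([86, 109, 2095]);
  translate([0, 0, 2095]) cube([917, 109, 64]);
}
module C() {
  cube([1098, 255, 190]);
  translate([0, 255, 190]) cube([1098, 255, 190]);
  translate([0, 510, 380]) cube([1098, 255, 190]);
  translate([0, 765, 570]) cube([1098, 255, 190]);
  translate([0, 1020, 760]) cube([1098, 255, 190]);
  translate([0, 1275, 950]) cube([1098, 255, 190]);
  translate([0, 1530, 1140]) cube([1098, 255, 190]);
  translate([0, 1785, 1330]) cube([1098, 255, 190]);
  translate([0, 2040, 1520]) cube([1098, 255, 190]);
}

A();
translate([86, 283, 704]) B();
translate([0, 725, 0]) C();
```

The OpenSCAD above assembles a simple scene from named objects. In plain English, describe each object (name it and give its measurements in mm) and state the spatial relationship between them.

A is a rectangular dining table. The top is 1089×675×35 mm with its upper surface at z = 704 mm. It stands on four 46×46 mm square legs, each inset 21 mm from the nearest pair of top edges, running from the floor to the underside of the top. Four apron rails, 46 mm thick and 68 mm tall, run between adjacent legs with their top edges flush with the underside of the top and their outer faces flush with the legs' outer faces.

B is a rectangular door frame: two vertical jambs of 86×109 mm section, 2095 mm tall, with a clear opening 745 mm wide between their inner faces. A header 64 mm tall and 109 mm deep lies on top of the jambs and spans the full outside width.

C is a straight staircase of 9 solid steps. Each step is 1098 mm wide (x), 255 mm deep (y, the going) and 190 mm tall (the rise). The first step rests on the floor; each subsequent step sits one going further in +y and one rise higher in +z, directly behind and above the previous step with no overlap.

The door frame is on top of the table, centred. The staircase is on the floor beside the table on its +y side.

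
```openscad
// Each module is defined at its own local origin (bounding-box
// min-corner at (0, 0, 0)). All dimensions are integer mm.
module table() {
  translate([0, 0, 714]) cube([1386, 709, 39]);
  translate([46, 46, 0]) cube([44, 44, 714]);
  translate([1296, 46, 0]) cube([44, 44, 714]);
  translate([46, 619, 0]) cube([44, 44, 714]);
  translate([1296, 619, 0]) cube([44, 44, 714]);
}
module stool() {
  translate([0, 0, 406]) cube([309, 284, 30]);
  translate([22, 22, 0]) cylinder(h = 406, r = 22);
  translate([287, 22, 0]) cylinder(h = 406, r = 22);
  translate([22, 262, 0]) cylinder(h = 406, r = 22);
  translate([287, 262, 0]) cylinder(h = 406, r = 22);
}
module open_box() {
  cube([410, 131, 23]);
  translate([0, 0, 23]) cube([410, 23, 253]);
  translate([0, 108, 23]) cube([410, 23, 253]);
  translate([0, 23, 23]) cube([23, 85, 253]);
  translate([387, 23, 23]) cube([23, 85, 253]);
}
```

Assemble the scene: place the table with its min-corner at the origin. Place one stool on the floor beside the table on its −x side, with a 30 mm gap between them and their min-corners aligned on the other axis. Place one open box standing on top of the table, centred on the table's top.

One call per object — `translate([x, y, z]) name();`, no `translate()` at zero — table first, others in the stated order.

table();
translate([-339, 0, 0]) stool();
translate([488, 289, 753]) open_box();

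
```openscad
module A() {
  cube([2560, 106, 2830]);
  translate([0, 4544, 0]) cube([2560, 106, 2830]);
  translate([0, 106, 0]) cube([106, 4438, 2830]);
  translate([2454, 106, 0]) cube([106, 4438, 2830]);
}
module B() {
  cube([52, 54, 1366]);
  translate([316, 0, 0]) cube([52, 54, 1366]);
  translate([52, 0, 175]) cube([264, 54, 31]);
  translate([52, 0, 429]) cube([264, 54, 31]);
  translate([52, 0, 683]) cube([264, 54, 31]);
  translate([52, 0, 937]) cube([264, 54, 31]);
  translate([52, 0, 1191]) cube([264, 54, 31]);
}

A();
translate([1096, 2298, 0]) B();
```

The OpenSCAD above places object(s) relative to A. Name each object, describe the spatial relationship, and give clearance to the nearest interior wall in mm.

A is a house frame. B is a ladder. The ladder sits inside the house frame, centred. The clearance to the nearest interior wall is 990 mm.

Clearances: x = 990, y = 2192; minimum 990 mm.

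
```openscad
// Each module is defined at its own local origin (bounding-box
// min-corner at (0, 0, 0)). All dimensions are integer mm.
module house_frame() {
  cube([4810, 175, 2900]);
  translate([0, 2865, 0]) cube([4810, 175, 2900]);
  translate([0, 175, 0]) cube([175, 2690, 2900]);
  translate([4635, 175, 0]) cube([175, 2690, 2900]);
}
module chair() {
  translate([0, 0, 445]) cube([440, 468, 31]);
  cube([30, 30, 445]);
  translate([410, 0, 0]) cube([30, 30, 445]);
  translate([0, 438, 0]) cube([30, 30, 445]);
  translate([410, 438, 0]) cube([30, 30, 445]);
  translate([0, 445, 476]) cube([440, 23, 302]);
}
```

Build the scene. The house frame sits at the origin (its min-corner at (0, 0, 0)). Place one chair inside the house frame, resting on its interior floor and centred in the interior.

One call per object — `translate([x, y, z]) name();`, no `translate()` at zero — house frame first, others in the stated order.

house_frame();
translate([2185, 1286, 0]) chair();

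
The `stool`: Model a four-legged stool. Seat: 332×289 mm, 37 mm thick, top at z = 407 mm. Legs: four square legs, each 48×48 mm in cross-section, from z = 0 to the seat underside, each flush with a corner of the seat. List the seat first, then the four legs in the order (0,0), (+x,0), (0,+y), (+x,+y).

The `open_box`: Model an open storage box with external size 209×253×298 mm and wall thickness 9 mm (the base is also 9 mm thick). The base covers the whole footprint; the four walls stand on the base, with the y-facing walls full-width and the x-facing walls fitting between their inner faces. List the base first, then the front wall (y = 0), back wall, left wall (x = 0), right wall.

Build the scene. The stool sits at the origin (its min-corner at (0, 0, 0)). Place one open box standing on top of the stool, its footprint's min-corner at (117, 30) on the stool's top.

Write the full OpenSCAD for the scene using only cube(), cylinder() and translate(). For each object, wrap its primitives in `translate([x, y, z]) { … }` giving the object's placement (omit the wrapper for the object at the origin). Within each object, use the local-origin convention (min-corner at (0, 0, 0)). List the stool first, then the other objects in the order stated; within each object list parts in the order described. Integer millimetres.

translate([0, 0, 370]) cube([332, 289, 37]);
cube([48, 48, 370]);
translate([284, 0, 0]) cube([48, 48, 370]);
translate([0, 241, 0]) cube([48, 48, 370]);
translate([284, 241, 0]) cube([48, 48, 370]);
translate([117, 30, 407]) {
  cube([209, 253, 9]);
  translate([0, 0, 9]) cube([209, 9, 289]);
  translate([0, 244, 9]) cube([209, 9, 289]);
  translate([0, 9, 9]) cube([9, 235, 289]);
  translate([200, 9, 9]) cube([9, 235, 289]);
}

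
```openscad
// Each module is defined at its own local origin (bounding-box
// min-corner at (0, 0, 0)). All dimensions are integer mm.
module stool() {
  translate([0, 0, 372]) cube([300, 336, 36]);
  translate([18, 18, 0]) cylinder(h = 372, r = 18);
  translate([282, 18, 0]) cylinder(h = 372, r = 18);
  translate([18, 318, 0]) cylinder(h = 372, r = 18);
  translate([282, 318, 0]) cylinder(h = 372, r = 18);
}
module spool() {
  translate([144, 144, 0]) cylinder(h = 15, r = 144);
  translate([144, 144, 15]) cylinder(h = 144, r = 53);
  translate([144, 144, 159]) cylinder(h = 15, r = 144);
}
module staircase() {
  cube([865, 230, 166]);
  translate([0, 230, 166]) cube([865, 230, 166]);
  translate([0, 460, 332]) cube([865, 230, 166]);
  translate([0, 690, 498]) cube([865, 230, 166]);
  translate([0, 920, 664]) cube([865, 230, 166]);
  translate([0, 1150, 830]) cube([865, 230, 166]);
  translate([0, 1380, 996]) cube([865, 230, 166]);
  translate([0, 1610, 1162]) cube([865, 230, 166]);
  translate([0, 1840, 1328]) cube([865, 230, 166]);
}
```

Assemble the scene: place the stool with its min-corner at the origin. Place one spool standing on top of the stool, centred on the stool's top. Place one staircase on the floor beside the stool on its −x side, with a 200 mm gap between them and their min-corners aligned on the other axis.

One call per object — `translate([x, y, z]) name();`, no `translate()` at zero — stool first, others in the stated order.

stool();
translate([6, 24, 408]) spool();
translate([-1065, 0, 0]) staircase();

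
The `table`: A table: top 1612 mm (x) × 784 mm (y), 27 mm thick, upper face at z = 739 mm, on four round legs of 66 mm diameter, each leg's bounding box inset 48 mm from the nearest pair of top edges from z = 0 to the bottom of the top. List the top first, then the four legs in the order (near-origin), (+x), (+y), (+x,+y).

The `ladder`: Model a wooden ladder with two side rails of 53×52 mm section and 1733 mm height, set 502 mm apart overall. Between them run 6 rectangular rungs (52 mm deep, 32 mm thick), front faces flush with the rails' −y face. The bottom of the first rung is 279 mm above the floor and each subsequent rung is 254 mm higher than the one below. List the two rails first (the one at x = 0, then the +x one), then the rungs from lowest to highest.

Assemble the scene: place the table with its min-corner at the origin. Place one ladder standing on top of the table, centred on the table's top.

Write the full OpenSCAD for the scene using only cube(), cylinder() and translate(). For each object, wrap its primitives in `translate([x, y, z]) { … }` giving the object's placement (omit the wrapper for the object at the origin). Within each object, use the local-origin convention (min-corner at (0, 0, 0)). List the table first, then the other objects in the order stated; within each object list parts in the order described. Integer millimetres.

translate([0, 0, 712]) cube([1612, 784, 27]);
translate([81, 81, 0]) cylinder(h = 712, r = 33);
translate([1531, 81, 0]) cylinder(h = 712, r = 33);
translate([81, 703, 0]) cylinder(h = 712, r = 33);
translate([1531, 703, 0]) cylinder(h = 712, r = 33);
translate([555, 366, 739]) {
  cube([53, 52, 1733]);
  translate([449, 0, 0]) cube([53, 52, 1733]);
  translate([53, 0, 279]) cube([396, 52, 32]);
  translate([53, 0, 533]) cube([396, 52, 32]);
  translate([53, 0, 787]) cube([396, 52, 32]);
  translate([53, 0, 1041]) cube([396, 52, 32]);
  translate([53, 0, 1295]) cube([396, 52, 32]);
  translate([53, 0, 1549]) cube([396, 52, 32]);
}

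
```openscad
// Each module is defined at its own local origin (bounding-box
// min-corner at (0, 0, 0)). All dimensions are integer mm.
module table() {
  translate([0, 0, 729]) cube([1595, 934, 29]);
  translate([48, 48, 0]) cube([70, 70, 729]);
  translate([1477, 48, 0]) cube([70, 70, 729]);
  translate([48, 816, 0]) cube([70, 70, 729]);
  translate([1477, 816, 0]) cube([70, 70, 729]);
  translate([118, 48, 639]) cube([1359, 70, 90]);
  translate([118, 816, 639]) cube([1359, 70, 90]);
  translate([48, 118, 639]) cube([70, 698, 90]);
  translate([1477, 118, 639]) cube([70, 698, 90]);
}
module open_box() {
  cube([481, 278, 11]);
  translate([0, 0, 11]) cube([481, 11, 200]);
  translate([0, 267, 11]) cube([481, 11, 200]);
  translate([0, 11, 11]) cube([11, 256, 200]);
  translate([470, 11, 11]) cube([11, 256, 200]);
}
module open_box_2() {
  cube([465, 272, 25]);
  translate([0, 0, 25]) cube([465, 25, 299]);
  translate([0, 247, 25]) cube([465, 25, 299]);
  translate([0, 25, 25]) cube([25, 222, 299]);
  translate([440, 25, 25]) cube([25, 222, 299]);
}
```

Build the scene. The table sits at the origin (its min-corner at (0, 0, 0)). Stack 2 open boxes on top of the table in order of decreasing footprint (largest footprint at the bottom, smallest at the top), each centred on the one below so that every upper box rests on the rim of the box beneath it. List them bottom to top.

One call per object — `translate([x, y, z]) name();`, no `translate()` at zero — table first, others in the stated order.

table();
translate([557, 328, 758]) open_box();
translate([565, 331, 969]) open_box_2();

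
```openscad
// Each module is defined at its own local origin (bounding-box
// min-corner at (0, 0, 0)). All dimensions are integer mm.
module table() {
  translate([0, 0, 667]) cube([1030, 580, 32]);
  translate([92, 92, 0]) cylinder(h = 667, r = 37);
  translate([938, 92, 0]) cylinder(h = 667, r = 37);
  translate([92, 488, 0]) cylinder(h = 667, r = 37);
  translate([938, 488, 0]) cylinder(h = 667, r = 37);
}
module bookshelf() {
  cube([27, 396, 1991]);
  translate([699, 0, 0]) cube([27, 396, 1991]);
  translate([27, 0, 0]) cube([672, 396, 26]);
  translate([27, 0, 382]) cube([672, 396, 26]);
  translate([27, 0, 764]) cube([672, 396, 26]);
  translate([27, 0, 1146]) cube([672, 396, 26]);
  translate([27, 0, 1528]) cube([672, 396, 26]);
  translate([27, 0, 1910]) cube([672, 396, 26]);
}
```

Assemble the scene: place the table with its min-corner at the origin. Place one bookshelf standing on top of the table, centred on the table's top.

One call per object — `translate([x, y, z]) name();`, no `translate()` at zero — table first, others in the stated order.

table();
translate([152, 92, 699]) bookshelf();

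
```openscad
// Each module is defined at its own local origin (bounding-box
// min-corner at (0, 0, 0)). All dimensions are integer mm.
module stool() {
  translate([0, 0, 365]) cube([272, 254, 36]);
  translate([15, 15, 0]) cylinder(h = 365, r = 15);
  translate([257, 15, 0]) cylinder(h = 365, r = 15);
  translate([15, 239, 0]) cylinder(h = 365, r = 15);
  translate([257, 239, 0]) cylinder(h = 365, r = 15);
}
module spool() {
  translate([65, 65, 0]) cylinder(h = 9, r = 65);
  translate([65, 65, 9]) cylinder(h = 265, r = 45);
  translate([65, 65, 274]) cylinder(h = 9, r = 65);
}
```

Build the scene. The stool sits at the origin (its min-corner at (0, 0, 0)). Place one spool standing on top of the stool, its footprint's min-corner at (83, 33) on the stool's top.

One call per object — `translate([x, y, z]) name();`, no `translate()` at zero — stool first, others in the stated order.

stool();
translate([83, 33, 401]) spool();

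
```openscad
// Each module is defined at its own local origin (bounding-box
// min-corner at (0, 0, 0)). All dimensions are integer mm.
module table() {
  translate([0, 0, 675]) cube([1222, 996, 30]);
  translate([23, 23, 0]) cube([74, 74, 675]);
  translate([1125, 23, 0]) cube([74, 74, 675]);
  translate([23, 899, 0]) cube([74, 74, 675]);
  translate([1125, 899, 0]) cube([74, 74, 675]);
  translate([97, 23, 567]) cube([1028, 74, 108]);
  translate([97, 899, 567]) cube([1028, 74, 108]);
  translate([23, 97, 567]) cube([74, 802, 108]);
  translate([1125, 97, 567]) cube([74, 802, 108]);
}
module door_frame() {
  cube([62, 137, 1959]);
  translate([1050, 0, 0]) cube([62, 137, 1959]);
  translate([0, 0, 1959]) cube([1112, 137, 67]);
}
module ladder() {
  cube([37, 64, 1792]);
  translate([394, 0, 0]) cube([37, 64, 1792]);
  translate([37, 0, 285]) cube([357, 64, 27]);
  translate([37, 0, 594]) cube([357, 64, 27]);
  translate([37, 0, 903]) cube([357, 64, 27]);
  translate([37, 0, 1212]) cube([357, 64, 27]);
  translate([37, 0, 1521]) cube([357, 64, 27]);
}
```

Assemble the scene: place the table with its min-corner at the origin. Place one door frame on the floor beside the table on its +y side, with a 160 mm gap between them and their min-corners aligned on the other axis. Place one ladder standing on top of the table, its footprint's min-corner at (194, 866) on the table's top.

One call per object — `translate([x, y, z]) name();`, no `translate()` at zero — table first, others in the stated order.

table();
translate([0, 1156, 0]) door_frame();
translate([194, 866, 705]) ladder();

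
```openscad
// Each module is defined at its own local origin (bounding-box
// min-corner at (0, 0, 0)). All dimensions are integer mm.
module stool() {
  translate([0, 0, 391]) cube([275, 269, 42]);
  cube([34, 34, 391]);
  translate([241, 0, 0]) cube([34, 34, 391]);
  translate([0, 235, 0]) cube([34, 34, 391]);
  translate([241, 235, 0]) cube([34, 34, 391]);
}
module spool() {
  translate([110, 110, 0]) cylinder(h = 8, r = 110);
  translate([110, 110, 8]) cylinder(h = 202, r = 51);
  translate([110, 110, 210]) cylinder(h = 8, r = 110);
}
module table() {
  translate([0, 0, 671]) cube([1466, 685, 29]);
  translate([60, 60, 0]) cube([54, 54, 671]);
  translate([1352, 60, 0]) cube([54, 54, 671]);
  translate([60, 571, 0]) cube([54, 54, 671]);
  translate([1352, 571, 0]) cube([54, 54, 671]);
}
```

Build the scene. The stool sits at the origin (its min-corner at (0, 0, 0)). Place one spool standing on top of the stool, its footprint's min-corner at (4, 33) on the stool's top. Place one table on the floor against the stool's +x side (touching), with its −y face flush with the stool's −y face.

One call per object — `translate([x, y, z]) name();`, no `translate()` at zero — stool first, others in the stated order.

stool();
translate([4, 33, 433]) spool();
translate([275, 0, 0]) table();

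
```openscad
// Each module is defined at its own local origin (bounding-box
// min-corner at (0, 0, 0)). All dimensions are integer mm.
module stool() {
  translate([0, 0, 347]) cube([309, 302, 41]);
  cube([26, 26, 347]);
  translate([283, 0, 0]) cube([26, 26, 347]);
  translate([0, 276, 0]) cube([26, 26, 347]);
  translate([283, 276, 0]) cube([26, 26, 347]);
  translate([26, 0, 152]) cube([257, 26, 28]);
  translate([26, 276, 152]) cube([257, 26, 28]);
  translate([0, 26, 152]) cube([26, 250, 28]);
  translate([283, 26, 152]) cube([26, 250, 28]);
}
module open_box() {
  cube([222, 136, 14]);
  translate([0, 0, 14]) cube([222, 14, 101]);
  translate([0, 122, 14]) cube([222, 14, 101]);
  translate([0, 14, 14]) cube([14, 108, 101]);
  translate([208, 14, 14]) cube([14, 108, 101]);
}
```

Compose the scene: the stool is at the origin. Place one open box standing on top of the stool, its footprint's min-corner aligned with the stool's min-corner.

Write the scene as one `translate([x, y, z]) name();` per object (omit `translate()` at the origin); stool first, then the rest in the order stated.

stool();
translate([0, 0, 388]) open_box();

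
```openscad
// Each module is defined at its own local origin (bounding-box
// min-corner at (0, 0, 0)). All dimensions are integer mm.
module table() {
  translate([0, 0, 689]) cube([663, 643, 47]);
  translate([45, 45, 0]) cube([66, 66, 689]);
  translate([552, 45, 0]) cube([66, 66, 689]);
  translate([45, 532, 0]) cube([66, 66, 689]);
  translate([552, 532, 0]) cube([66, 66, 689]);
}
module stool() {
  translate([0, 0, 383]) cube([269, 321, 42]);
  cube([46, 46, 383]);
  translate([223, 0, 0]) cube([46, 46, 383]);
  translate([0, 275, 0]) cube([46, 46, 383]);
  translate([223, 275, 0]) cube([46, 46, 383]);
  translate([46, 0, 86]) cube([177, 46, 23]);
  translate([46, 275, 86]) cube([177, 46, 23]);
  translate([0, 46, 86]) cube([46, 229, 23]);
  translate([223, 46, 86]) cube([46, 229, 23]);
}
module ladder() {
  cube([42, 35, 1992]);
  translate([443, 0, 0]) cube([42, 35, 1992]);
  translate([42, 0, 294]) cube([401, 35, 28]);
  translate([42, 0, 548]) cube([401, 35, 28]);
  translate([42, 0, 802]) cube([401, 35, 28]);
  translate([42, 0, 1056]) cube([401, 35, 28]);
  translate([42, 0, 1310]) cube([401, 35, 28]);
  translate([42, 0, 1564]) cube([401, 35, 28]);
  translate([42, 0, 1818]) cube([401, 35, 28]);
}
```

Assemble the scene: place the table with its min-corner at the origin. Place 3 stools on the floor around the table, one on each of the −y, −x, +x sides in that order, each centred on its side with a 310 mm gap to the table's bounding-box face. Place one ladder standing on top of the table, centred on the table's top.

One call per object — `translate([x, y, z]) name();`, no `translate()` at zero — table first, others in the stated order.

table();
translate([197, -631, 0]) stool();
translate([-579, 161, 0]) stool();
translate([973, 161, 0]) stool();
translate([89, 304, 736]) ladder();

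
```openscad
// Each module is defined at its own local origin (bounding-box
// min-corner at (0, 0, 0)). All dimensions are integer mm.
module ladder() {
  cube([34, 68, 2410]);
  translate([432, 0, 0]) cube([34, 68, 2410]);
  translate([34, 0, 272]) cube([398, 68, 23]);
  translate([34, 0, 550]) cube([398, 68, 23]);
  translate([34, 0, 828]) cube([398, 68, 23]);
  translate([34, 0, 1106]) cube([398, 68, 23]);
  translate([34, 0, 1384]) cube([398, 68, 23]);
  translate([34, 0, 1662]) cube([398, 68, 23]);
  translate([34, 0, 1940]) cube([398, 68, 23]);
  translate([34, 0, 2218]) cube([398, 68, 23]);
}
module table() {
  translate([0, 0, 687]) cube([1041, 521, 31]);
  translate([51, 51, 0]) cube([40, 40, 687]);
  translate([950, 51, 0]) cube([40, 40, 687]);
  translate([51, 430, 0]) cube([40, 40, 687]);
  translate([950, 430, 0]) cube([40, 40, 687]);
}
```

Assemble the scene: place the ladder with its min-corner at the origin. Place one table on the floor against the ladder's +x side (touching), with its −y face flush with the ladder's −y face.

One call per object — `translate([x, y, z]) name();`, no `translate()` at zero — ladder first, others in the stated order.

ladder();
translate([466, 0, 0]) table();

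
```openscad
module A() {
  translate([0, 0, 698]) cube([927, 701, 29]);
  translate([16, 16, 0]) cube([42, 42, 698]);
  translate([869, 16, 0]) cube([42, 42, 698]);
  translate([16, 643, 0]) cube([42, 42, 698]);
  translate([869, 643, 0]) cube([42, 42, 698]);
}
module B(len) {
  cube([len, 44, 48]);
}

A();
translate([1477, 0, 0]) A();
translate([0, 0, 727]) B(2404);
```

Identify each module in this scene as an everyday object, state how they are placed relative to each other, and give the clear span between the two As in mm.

A is a table. B is a beam. A beam spans the tops of two tables. The clear span between the two tables is 550 mm.

Second table starts at x = 1477; first ends at x = 927; clear span = 1477 − 927 = 550 mm.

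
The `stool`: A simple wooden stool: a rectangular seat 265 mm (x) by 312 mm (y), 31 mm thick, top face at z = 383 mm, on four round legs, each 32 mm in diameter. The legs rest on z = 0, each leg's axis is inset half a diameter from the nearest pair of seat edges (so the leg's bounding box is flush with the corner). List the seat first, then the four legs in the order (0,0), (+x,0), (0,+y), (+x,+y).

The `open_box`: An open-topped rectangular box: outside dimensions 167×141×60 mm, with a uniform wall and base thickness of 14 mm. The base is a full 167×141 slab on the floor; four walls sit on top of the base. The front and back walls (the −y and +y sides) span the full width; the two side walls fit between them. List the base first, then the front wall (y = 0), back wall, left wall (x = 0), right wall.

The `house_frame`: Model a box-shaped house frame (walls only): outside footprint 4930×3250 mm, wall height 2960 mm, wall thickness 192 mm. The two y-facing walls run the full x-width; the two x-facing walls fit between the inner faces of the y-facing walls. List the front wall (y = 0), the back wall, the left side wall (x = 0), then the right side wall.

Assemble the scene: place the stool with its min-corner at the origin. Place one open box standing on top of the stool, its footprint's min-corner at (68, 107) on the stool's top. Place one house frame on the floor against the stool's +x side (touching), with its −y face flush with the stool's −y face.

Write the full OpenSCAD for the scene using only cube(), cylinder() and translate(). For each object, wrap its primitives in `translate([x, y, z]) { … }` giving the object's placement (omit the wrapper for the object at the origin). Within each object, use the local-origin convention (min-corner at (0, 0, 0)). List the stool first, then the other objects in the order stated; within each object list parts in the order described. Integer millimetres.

translate([0, 0, 352]) cube([265, 312, 31]);
translate([16, 16, 0]) cylinder(h = 352, r = 16);
translate([249, 16, 0]) cylinder(h = 352, r = 16);
translate([16, 296, 0]) cylinder(h = 352, r = 16);
translate([249, 296, 0]) cylinder(h = 352, r = 16);
translate([68, 107, 383]) {
  cube([167, 141, 14]);
  translate([0, 0, 14]) cube([167, 14, 46]);
  translate([0, 127, 14]) cube([167, 14, 46]);
  translate([0, 14, 14]) cube([14, 113, 46]);
  translate([153, 14, 14]) cube([14, 113, 46]);
}
translate([265, 0, 0]) {
  cube([4930, 192, 2960]);
  translate([0, 3058, 0]) cube([4930, 192, 2960]);
  translate([0, 192, 0]) cube([192, 2866, 2960]);
  translate([4738, 192, 0]) cube([192, 2866, 2960]);
}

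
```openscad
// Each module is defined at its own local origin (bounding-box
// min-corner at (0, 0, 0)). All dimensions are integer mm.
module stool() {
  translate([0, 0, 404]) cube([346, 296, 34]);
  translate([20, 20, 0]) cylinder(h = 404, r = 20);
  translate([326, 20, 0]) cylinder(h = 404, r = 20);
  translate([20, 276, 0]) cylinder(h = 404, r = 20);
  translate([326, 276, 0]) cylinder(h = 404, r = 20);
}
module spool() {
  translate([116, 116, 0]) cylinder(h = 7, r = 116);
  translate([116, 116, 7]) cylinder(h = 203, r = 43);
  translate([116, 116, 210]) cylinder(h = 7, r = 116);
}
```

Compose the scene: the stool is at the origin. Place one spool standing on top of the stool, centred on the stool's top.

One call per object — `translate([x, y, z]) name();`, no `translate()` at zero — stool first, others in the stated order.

stool();
translate([57, 32, 438]) spool();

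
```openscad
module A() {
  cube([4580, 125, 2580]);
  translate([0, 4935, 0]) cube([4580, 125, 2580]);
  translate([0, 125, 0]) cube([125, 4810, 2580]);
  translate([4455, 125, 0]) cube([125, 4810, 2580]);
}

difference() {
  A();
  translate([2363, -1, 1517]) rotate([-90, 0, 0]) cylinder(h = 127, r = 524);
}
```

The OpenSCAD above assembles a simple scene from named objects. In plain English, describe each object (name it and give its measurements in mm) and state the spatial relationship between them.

A is the wall frame of a small rectangular building: four walls, each 2580 mm tall and 125 mm thick, enclosing a footprint 4580 mm (x) by 5060 mm (y) outside-to-outside, with no floor or roof. The front and back walls (the −y and +y sides) span the full width; the two side walls fit between them.

The house frame has a circular hole of radius 524 mm through its front wall, centred at (x = 2363, z = 1517).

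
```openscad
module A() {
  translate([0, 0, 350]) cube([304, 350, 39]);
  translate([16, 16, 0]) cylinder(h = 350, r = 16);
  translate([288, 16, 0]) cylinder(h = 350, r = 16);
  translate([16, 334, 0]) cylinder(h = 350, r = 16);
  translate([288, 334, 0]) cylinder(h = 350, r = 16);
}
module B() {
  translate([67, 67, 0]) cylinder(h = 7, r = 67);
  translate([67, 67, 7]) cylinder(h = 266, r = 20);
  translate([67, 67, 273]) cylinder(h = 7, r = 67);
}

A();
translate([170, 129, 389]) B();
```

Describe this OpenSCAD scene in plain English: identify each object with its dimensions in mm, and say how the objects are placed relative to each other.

A is a simple wooden stool: a rectangular seat 304 mm (x) by 350 mm (y), 39 mm thick, top face at z = 389 mm, on four round legs, each 32 mm in diameter. The legs rest on z = 0, each leg's axis is inset half a diameter from the nearest pair of seat edges (so the leg's bounding box is flush with the corner).

B is a spool: two coaxial disc flanges of radius 67 mm and thickness 7 mm, joined by a core cylinder of radius 20 mm and height 266 mm. The lower flange rests on z = 0 and the three cylinders share a vertical axis.

The spool is on top of the stool.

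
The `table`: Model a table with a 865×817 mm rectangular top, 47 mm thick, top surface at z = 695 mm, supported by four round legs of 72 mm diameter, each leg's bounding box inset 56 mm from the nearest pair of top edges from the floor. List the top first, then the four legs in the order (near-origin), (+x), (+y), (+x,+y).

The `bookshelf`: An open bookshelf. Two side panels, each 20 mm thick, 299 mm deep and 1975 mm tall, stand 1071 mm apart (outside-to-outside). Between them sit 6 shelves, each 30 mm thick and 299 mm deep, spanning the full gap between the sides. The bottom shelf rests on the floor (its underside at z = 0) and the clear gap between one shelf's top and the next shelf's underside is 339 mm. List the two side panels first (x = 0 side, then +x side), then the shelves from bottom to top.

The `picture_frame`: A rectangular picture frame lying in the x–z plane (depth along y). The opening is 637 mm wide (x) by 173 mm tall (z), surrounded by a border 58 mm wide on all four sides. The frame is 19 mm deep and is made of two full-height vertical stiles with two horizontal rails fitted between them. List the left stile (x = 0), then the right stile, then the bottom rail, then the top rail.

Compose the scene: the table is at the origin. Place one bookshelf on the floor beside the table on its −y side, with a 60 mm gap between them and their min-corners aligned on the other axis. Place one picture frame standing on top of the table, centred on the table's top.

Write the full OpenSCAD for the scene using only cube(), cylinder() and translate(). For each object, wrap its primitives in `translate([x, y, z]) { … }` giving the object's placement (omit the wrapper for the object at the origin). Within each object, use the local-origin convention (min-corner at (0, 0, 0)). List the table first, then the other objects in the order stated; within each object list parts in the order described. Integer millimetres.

translate([0, 0, 648]) cube([865, 817, 47]);
translate([92, 92, 0]) cylinder(h = 648, r = 36);
translate([773, 92, 0]) cylinder(h = 648, r = 36);
translate([92, 725, 0]) cylinder(h = 648, r = 36);
translate([773, 725, 0]) cylinder(h = 648, r = 36);
translate([0, -359, 0]) {
  cube([20, 299, 1975]);
  translate([1051, 0, 0]) cube([20, 299, 1975]);
  translate([20, 0, 0]) cube([1031, 299, 30]);
  translate([20, 0, 369]) cube([1031, 299, 30]);
  translate([20, 0, 738]) cube([1031, 299, 30]);
  translate([20, 0, 1107]) cube([1031, 299, 30]);
  translate([20, 0, 1476]) cube([1031, 299, 30]);
  translate([20, 0, 1845]) cube([1031, 299, 30]);
}
translate([56, 399, 695]) {
  cube([58, 19, 289]);
  translate([695, 0, 0]) cube([58, 19, 289]);
  translate([58, 0, 0]) cube([637, 19, 58]);
  translate([58, 0, 231]) cube([637, 19, 58]);
}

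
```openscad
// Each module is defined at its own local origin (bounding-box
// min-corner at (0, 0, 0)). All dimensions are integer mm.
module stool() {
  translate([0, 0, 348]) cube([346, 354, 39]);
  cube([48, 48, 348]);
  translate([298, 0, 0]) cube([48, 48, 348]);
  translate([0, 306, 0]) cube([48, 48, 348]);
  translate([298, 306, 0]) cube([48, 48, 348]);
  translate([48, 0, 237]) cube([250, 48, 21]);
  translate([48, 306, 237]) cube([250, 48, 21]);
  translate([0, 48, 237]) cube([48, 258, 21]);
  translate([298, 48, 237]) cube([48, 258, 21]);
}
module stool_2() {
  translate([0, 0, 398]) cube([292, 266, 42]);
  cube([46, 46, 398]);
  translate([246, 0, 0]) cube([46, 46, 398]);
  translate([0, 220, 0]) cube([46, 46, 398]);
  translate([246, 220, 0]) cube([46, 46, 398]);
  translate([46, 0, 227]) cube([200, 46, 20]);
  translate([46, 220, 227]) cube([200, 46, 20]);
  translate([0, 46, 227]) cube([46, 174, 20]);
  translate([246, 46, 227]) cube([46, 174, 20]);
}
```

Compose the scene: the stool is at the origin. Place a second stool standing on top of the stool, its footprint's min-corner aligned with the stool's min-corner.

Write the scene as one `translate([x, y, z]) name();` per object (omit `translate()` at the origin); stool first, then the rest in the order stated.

stool();
translate([0, 0, 387]) stool_2();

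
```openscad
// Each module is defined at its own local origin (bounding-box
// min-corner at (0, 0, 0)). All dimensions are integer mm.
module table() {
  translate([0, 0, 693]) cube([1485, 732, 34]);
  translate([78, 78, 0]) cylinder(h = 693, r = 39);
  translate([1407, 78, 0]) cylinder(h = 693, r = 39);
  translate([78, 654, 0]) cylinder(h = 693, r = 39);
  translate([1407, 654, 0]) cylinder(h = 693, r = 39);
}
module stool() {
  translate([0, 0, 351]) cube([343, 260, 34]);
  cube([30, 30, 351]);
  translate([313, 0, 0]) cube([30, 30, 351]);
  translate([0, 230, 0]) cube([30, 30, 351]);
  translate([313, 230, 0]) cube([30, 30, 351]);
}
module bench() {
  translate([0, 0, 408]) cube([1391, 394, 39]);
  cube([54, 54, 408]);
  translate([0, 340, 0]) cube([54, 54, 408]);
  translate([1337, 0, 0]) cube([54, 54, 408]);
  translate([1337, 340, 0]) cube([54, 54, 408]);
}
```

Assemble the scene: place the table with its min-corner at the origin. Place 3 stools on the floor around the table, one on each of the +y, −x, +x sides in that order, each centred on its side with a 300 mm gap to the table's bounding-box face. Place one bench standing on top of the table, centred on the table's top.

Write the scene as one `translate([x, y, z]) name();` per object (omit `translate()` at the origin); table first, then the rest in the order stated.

table();
translate([571, 1032, 0]) stool();
translate([-643, 236, 0]) stool();
translate([1785, 236, 0]) stool();
translate([47, 169, 727]) bench();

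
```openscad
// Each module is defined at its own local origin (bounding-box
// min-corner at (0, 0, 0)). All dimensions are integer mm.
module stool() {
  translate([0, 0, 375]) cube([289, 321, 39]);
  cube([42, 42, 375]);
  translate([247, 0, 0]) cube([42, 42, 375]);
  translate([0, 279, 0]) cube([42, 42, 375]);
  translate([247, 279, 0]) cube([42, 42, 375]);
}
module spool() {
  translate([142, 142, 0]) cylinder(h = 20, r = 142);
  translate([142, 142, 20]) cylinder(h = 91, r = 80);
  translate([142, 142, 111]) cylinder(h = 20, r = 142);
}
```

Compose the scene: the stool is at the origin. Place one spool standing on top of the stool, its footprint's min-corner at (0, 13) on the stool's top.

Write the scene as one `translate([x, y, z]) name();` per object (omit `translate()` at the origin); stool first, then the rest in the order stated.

stool();
translate([0, 13, 414]) spool();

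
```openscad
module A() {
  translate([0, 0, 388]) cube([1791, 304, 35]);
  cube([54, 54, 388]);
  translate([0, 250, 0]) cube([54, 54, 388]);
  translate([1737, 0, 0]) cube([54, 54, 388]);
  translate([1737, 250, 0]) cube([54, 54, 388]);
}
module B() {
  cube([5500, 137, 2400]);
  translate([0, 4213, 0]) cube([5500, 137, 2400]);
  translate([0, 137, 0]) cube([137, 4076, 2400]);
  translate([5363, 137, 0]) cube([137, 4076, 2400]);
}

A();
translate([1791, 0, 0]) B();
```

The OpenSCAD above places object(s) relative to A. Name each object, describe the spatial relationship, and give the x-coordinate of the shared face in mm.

The bench's +x face and the house frame's −x face are both at x = 1791 mm.

A is a bench. B is a house frame. The house frame is against the bench's +x side, with their −y faces flush. The x-coordinate of the shared face is 1791 mm.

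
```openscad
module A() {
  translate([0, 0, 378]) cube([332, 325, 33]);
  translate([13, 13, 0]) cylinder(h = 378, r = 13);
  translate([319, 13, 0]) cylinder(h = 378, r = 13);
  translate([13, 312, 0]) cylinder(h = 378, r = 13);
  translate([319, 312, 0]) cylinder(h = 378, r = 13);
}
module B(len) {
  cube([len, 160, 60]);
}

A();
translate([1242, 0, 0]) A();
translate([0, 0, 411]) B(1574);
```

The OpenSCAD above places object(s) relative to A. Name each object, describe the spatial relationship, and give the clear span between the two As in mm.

A is a stool. B is a beam. A beam spans the tops of two stools. The clear span between the two stools is 910 mm.

Second stool starts at x = 1242; first ends at x = 332; clear span = 1242 − 332 = 910 mm.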